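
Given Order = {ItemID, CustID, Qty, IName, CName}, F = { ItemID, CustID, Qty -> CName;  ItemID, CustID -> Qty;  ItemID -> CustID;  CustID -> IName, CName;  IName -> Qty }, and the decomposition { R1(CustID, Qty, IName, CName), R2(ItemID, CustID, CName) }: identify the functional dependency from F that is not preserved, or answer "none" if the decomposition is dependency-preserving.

none

ItemID, CustID, Qty → CName: restricted closure across fragments reaches CName.
ItemID, CustID → Qty: restricted closure across fragments reaches Qty.
ItemID → CustID lies within R2.
CustID → IName, CName lies within R1.
IName → Qty lies within R1.
Every dependency is enforceable on the fragments, so the decomposition is dependency-preserving.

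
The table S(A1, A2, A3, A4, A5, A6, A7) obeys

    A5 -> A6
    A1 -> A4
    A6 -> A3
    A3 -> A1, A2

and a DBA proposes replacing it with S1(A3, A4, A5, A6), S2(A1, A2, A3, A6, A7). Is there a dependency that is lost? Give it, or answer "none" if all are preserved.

Check A1 → A4: no single fragment contains all of {A1, A4}, and the restricted closure of {A1} across the fragments never reaches {A4}.
A5 → A6 is preserved.
A6 → A3 is preserved.
A3 → A1, A2 is preserved.

A1 -> A4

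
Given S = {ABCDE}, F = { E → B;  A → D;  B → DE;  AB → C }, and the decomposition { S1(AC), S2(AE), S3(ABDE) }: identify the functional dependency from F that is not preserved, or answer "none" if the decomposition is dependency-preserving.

Check AB → C: no single fragment contains all of {ABC}, and the restricted closure of {AB} across the fragments never reaches {C}.
E → B is preserved.
A → D is preserved.
B → DE is preserved.

AB → C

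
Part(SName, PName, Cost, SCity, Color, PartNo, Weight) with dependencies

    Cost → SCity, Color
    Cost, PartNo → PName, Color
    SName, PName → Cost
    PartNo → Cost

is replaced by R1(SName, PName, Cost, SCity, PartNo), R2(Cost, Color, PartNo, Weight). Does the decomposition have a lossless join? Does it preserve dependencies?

lossy but dependency-preserving

Lossless test: (Cost, PartNo)⁺ = {PName, Cost, SCity, Color, PartNo}, which is a superkey of neither fragment — lossy.
Dependency preservation: Cost → SCity, Color; Cost, PartNo → PName, Color are not contained in any single fragment, but the restricted closure of each left-hand side across the fragments still reaches the right-hand side; the remaining FDs each lie inside some fragment. All dependencies are preserved.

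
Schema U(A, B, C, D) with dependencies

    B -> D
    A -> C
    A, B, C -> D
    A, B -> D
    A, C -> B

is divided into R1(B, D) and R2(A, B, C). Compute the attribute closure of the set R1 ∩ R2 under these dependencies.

R1 ∩ R2 = {B}.
B → D applies, adding D
Closure: {B, D}.

B, D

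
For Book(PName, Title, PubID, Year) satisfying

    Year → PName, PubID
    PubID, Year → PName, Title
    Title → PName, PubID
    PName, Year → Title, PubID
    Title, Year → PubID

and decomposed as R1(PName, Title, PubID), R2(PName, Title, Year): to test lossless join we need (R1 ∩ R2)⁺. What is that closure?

PName, Title, PubID

R1 ∩ R2 = {PName, Title}.
Title → PName, PubID applies, adding PubID
Closure: {PName, Title, PubID}.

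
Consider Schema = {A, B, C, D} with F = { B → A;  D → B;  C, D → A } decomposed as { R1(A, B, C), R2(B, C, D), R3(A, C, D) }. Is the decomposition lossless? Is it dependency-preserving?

lossless and dependency-preserving

Lossless test (chase): Rows 1 and 2 agree on B; apply B→A and equate their A entries. Rows 2 and 3 agree on D; apply D→B and equate their B entries. Row 2 is now all distinguished symbols — the join is lossless.
Dependency preservation: every FD's attributes lie within a single fragment, so each can be enforced locally — preserved.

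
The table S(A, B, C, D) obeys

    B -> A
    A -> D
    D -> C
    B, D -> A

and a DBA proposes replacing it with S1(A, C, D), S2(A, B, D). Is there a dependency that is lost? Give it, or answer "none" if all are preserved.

none

B → A lies within S2.
A → D lies within S1.
D → C lies within S1.
B, D → A lies within S2.
Every dependency is enforceable on the fragments, so the decomposition is dependency-preserving.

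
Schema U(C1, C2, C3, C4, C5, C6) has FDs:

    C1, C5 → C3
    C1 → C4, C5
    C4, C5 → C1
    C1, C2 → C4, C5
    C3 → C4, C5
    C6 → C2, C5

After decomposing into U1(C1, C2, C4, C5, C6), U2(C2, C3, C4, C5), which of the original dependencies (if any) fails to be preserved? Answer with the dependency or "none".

C1, C5 → C3: restricted closure across fragments reaches C3.
C1 → C4, C5 lies within U1.
C4, C5 → C1 lies within U1.
C1, C2 → C4, C5 lies within U1.
C3 → C4, C5 lies within U2.
C6 → C2, C5 lies within U1.
Every dependency is enforceable on the fragments, so the decomposition is dependency-preserving.

none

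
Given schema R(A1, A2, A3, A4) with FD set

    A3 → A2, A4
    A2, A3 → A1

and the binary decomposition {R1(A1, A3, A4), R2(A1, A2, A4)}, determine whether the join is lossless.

Common attributes: R1 ∩ R2 = {A1, A4}.
No dependency enlarges {A1, A4}, so (A1, A4)⁺ = {A1, A4}.
The closure contains neither all of R1 = {A1, A3, A4} nor all of R2 = {A1, A2, A4}, so the common attributes are not a superkey of either fragment. The join is lossy.

No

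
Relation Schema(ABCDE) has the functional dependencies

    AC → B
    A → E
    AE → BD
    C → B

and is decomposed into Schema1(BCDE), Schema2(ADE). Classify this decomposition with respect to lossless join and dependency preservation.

lossy and not dependency-preserving

Lossless test: (DE)⁺ = {DE}, which is a superkey of neither fragment — lossy.
Dependency preservation: the restricted closure of {AE} across the fragments never reaches {BD}, so AE → BD cannot be enforced without a join — not preserved.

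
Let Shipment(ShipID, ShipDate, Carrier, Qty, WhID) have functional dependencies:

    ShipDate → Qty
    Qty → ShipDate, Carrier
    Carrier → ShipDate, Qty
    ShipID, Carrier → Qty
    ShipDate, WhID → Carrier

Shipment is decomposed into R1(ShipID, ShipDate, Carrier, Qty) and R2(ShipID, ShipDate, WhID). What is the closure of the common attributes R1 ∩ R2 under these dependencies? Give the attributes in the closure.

ShipID, ShipDate, Carrier, Qty

R1 ∩ R2 = {ShipID, ShipDate}.
ShipDate → Qty applies, adding Qty
Qty → ShipDate, Carrier applies, adding Carrier
Closure: {ShipID, ShipDate, Carrier, Qty}.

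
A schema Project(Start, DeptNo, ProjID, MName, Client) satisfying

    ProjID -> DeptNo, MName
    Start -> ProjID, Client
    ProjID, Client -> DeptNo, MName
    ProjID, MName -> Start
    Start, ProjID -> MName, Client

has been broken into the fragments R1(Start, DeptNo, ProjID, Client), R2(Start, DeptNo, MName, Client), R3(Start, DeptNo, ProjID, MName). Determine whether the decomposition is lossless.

Yes

Chase test. Columns are Start, DeptNo, ProjID, MName, Client; row i has aⱼ where attribute j ∈ Ri, else bᵢⱼ.
Initial tableau (one row per fragment):
  row 1: a1 a2 a3 b14 a5
  row 2: a1 a2 b23 a4 a5
  row 3: a1 a2 a3 a4 b35
Rows 1 and 3 agree on ProjID; apply ProjID→DeptNo, MName and equate their DeptNo, MName entries.
Rows 1 and 2 agree on Start; apply Start→ProjID, Client and equate their ProjID, Client entries.
Rows 1 and 3 agree on Start; apply Start→ProjID, Client and equate their ProjID, Client entries.
Row 1 is now all distinguished symbols — the join is lossless.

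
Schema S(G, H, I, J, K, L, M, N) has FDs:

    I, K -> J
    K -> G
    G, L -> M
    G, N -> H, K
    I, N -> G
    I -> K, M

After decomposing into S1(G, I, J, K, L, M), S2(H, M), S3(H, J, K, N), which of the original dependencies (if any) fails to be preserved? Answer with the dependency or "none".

G, N -> H, K

Check G, N → H, K: no single fragment contains all of {G, H, K, N}, and the restricted closure of {G, N} across the fragments never reaches {H, K}.
I, K → J is preserved.
K → G is preserved.
G, L → M is preserved.
I, N → G is preserved.
I → K, M is preserved.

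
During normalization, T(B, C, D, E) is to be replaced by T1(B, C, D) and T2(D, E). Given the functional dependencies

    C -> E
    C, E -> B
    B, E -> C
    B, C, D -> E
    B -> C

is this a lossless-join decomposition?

Common attributes: T1 ∩ T2 = {D}.
No dependency enlarges {D}, so (D)⁺ = {D}.
The closure contains neither all of T1 = {B, C, D} nor all of T2 = {D, E}, so the common attributes are not a superkey of either fragment. The join is lossy.

No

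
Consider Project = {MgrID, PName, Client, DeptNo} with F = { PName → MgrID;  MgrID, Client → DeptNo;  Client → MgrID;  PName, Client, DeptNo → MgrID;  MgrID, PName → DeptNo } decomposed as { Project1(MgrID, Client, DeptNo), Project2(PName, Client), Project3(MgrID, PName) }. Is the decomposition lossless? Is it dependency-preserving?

lossless but not dependency-preserving

Lossless test (chase): Rows 2 and 3 agree on PName; apply PName→MgrID and equate their MgrID entries. Rows 1 and 2 agree on MgrID, Client; apply MgrID, Client→DeptNo and equate their DeptNo entries. Rows 2 and 3 agree on MgrID, PName; apply MgrID, PName→DeptNo and equate their DeptNo entries. Row 2 is now all distinguished symbols — the join is lossless.
Dependency preservation: the restricted closure of {MgrID, PName} across the fragments never reaches {DeptNo}, so MgrID, PName → DeptNo cannot be enforced without a join — not preserved.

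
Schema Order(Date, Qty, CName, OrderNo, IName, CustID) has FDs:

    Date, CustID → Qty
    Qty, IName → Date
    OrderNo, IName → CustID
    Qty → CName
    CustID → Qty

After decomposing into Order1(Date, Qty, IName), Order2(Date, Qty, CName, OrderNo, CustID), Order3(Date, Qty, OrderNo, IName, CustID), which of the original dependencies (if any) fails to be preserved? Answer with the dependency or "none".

Date, CustID → Qty lies within Order2.
Qty, IName → Date lies within Order1.
OrderNo, IName → CustID lies within Order3.
Qty → CName lies within Order2.
CustID → Qty lies within Order2.
Every dependency is enforceable on the fragments, so the decomposition is dependency-preserving.

none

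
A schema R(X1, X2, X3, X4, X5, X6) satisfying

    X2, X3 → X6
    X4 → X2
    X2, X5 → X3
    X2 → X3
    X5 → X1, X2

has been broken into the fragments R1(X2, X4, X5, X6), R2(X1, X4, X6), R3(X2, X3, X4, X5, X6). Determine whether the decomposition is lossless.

No

Chase test. Columns are X1, X2, X3, X4, X5, X6; row i has aⱼ where attribute j ∈ Ri, else bᵢⱼ.
Initial tableau (one row per fragment):
  row 1: b11 a2 b13 a4 a5 a6
  row 2: a1 b22 b23 a4 b25 a6
  row 3: b31 a2 a3 a4 a5 a6
Rows 1 and 2 agree on X4; apply X4→X2 and equate their X2 entries.
Rows 1 and 3 agree on X2, X5; apply X2, X5→X3 and equate their X3 entries.
Rows 1 and 2 agree on X2; apply X2→X3 and equate their X3 entries.
Rows 1 and 3 agree on X5; apply X5→X1, X2 and equate their X1, X2 entries.
No row becomes fully distinguished — the join is lossy.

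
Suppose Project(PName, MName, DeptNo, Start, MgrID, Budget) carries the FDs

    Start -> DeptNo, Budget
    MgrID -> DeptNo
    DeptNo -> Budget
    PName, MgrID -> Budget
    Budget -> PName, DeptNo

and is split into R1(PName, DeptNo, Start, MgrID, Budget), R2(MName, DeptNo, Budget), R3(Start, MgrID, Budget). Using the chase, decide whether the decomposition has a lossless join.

Chase test. Columns are PName, MName, DeptNo, Start, MgrID, Budget; row i has aⱼ where attribute j ∈ Ri, else bᵢⱼ.
Initial tableau (one row per fragment):
  row 1: a1 b12 a3 a4 a5 a6
  row 2: b21 a2 a3 b24 b25 a6
  row 3: b31 b32 b33 a4 a5 a6
Rows 1 and 3 agree on Start; apply Start→DeptNo, Budget and equate their DeptNo, Budget entries.
Rows 1 and 2 agree on Budget; apply Budget→PName, DeptNo and equate their PName, DeptNo entries.
Rows 1 and 3 agree on Budget; apply Budget→PName, DeptNo and equate their PName, DeptNo entries.
No row becomes fully distinguished — the join is lossy.

No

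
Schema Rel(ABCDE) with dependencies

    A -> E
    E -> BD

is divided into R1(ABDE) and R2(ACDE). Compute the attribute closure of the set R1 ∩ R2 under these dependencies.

R1 ∩ R2 = {ADE}.
E → BD applies, adding B
Closure: {ABDE}.

ABDE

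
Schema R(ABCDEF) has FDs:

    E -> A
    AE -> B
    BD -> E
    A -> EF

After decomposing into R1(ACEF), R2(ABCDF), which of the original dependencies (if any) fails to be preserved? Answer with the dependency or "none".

none

E → A lies within R1.
AE → B: restricted closure across fragments reaches B.
BD → E: restricted closure across fragments reaches E.
A → EF lies within R1.
Every dependency is enforceable on the fragments, so the decomposition is dependency-preserving.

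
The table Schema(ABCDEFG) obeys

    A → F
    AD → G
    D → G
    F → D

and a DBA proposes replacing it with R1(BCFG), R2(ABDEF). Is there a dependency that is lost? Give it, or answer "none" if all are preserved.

Check D → G: no single fragment contains all of {DG}, and the restricted closure of {D} across the fragments never reaches {G}.
A → F is preserved.
AD → G is preserved.
F → D is preserved.

D → G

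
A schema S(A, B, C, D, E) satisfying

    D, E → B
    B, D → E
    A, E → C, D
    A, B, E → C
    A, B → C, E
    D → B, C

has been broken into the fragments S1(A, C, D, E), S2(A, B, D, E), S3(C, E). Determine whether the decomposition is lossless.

Chase test. Columns are A, B, C, D, E; row i has aⱼ where attribute j ∈ Si, else bᵢⱼ.
Initial tableau (one row per fragment):
  row 1: a1 b12 a3 a4 a5
  row 2: a1 a2 b23 a4 a5
  row 3: b31 b32 a3 b34 a5
Rows 1 and 2 agree on D, E; apply D, E→B and equate their B entries.
Rows 1 and 2 agree on A, E; apply A, E→C, D and equate their C, D entries.
Row 1 is now all distinguished symbols — the join is lossless.

Yes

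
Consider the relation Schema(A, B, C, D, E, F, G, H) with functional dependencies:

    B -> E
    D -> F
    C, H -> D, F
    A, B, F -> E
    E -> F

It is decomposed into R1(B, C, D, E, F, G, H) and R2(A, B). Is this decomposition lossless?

Common attributes: R1 ∩ R2 = {B}.
Closure of {B}: B → E applies, adding E; E → F applies, adding F. So (B)⁺ = {B, E, F}.
The closure contains neither all of R1 = {B, C, D, E, F, G, H} nor all of R2 = {A, B}, so the common attributes are not a superkey of either fragment. The join is lossy.

No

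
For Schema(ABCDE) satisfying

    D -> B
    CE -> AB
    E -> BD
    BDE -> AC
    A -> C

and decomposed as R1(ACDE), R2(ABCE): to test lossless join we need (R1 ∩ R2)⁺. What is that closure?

ABCDE

R1 ∩ R2 = {ACE}.
CE → AB applies, adding B
E → BD applies, adding D
Closure: {ABCDE}.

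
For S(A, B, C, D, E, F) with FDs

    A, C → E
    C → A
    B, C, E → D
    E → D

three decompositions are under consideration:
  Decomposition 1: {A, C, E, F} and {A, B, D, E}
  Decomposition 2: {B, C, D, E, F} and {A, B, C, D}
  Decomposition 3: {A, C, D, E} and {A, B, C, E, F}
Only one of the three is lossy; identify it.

Decomposition 1

Decomposition 1: common = {A, E}, closure = {A, D, E} → lossy.
Decomposition 2: common = {B, C, D}, closure = {A, B, C, D, E} → lossless.
Decomposition 3: common = {A, C, E}, closure = {A, C, D, E} → lossless.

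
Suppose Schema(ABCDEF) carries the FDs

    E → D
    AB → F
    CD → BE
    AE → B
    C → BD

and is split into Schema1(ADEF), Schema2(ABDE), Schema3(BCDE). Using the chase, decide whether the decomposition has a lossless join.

Chase test. Columns are ABCDEF; row i has aⱼ where attribute j ∈ Schemai, else bᵢⱼ.
Initial tableau (one row per fragment):
  row 1: a1 b12 b13 a4 a5 a6
  row 2: a1 a2 b23 a4 a5 b26
  row 3: b31 a2 a3 a4 a5 b36
Rows 1 and 2 agree on AE; apply AE→B and equate their B entries.
Rows 1 and 2 agree on AB; apply AB→F and equate their F entries.
No row becomes fully distinguished — the join is lossy.

No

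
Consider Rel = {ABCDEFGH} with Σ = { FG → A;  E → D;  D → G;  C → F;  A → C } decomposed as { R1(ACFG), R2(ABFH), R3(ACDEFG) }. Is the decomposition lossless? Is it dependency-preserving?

Lossless test (chase): Rows 1 and 2 agree on A; apply A→C and equate their C entries. No row becomes fully distinguished — the join is lossy.
Dependency preservation: every FD's attributes lie within a single fragment, so each can be enforced locally — preserved.

lossy but dependency-preserving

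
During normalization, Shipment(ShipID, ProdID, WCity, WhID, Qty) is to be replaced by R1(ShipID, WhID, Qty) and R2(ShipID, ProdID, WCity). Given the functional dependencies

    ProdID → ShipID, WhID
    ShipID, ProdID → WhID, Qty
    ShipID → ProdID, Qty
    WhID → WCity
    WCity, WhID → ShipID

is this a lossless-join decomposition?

Yes

Common attributes: R1 ∩ R2 = {ShipID}.
Closure of {ShipID}: ShipID → ProdID, Qty applies, adding ProdID, Qty; ProdID → ShipID, WhID applies, adding WhID; WhID → WCity applies, adding WCity. So (ShipID)⁺ = {ShipID, ProdID, WCity, WhID, Qty}.
This closure contains every attribute of R1, so R1 ∩ R2 → R1. The join is lossless.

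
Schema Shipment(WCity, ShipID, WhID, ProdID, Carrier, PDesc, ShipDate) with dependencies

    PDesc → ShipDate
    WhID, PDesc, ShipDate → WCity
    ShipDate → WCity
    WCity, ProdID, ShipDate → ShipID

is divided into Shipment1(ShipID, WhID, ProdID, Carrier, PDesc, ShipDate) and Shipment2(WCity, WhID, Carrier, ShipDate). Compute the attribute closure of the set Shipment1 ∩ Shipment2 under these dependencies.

WCity, WhID, Carrier, ShipDate

Shipment1 ∩ Shipment2 = {WhID, Carrier, ShipDate}.
ShipDate → WCity applies, adding WCity
Closure: {WCity, WhID, Carrier, ShipDate}.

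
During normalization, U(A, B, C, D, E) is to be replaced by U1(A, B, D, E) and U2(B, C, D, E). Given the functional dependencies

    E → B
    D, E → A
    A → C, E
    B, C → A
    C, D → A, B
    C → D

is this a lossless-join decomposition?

Yes

Common attributes: U1 ∩ U2 = {B, D, E}.
Closure of {B, D, E}: D, E → A applies, adding A; A → C, E applies, adding C. So (B, D, E)⁺ = {A, B, C, D, E}.
This closure contains every attribute of U1, so U1 ∩ U2 → U1. The join is lossless.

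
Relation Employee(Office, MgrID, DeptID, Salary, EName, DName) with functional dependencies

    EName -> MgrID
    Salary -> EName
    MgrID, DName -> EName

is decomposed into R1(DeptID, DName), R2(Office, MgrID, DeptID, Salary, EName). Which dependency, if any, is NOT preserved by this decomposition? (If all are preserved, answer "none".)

MgrID, DName -> EName

Check MgrID, DName → EName: no single fragment contains all of {MgrID, EName, DName}, and the restricted closure of {MgrID, DName} across the fragments never reaches {EName}.
EName → MgrID is preserved.
Salary → EName is preserved.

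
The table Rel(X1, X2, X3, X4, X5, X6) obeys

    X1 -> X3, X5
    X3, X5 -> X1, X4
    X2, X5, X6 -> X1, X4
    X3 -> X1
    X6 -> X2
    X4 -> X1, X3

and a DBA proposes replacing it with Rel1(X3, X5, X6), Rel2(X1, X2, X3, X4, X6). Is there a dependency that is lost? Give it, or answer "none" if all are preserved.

X1 → X3, X5: restricted closure across fragments reaches X3, X5.
X3, X5 → X1, X4: restricted closure across fragments reaches X1, X4.
X2, X5, X6 → X1, X4: restricted closure across fragments reaches X1, X4.
X3 → X1 lies within Rel2.
X6 → X2 lies within Rel2.
X4 → X1, X3 lies within Rel2.
Every dependency is enforceable on the fragments, so the decomposition is dependency-preserving.

none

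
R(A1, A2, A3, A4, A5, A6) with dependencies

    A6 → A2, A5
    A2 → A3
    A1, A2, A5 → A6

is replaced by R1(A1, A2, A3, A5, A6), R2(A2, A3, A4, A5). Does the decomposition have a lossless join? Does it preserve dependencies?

lossy but dependency-preserving

Lossless test: (A2, A3, A5)⁺ = {A2, A3, A5}, which is a superkey of neither fragment — lossy.
Dependency preservation: every FD's attributes lie within a single fragment, so each can be enforced locally — preserved.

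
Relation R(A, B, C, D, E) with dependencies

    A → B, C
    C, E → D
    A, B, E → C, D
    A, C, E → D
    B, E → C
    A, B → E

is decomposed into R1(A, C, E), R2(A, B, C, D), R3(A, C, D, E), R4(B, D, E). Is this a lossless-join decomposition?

Yes

Chase test. Columns are A, B, C, D, E; row i has aⱼ where attribute j ∈ Ri, else bᵢⱼ.
Initial tableau (one row per fragment):
  row 1: a1 b12 a3 b14 a5
  row 2: a1 a2 a3 a4 b25
  row 3: a1 b32 a3 a4 a5
  row 4: b41 a2 b43 a4 a5
Rows 1 and 2 agree on A; apply A→B, C and equate their B, C entries.
Rows 1 and 3 agree on A; apply A→B, C and equate their B, C entries.
Rows 1 and 3 agree on C, E; apply C, E→D and equate their D entries.
Rows 1 and 4 agree on B, E; apply B, E→C and equate their C entries.
Rows 1 and 2 agree on A, B; apply A, B→E and equate their E entries.
Row 1 is now all distinguished symbols — the join is lossless.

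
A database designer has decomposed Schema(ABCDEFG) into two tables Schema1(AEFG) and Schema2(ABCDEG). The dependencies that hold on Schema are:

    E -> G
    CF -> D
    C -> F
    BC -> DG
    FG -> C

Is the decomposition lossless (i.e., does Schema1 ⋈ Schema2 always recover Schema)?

No

Common attributes: Schema1 ∩ Schema2 = {AEG}.
No dependency enlarges {AEG}, so (AEG)⁺ = {AEG}.
The closure contains neither all of Schema1 = {AEFG} nor all of Schema2 = {ABCDEG}, so the common attributes are not a superkey of either fragment. The join is lossy.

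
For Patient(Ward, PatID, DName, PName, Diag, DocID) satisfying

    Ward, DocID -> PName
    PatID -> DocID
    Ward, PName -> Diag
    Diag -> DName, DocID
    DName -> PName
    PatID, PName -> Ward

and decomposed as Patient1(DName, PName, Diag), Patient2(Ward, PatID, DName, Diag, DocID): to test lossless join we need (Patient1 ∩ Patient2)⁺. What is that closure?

Patient1 ∩ Patient2 = {DName, Diag}.
Diag → DName, DocID applies, adding DocID
DName → PName applies, adding PName
Closure: {DName, PName, Diag, DocID}.

DName, PName, Diag, DocID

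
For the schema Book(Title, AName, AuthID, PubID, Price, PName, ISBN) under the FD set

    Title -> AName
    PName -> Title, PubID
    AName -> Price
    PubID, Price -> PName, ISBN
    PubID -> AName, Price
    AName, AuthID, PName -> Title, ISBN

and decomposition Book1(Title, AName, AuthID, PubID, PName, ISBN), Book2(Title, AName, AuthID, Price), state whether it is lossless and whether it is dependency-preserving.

lossless and dependency-preserving

Lossless test: (Title, AName, AuthID)⁺ = {Title, AName, AuthID, Price}, which contains all of one fragment — lossless.
Dependency preservation: PubID, Price → PName, ISBN; PubID → AName, Price are not contained in any single fragment, but the restricted closure of each left-hand side across the fragments still reaches the right-hand side; the remaining FDs each lie inside some fragment. All dependencies are preserved.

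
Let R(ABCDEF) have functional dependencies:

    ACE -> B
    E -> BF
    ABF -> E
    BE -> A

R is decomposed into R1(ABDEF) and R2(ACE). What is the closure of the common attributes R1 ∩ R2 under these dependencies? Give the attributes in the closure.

R1 ∩ R2 = {AE}.
E → BF applies, adding BF
Closure: {ABEF}.

ABEF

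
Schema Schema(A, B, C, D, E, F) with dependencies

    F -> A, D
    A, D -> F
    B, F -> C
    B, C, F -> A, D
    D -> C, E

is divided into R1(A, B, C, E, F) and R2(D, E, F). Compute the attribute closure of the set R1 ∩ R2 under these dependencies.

R1 ∩ R2 = {E, F}.
F → A, D applies, adding A, D
D → C, E applies, adding C
Closure: {A, C, D, E, F}.

A, C, D, E, F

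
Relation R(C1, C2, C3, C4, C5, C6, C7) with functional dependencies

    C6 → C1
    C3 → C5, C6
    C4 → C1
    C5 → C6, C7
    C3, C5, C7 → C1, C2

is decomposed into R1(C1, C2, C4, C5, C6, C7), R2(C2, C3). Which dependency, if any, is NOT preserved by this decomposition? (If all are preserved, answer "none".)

C3 → C5, C6

Check C3 → C5, C6: no single fragment contains all of {C3, C5, C6}, and the restricted closure of {C3} across the fragments never reaches {C5, C6}.
C6 → C1 is preserved.
C4 → C1 is preserved.
C5 → C6, C7 is preserved.
C3, C5, C7 → C1, C2 is preserved.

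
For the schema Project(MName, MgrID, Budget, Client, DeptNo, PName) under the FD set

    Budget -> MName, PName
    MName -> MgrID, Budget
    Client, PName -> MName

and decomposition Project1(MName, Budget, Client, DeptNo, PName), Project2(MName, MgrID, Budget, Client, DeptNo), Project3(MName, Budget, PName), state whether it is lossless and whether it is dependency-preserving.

Lossless test (chase): Rows 1 and 2 agree on Budget; apply Budget→MName, PName and equate their MName, PName entries. Rows 1 and 2 agree on MName; apply MName→MgrID, Budget and equate their MgrID, Budget entries. Rows 1 and 3 agree on MName; apply MName→MgrID, Budget and equate their MgrID, Budget entries. Row 1 is now all distinguished symbols — the join is lossless.
Dependency preservation: every FD's attributes lie within a single fragment, so each can be enforced locally — preserved.

lossless and dependency-preserving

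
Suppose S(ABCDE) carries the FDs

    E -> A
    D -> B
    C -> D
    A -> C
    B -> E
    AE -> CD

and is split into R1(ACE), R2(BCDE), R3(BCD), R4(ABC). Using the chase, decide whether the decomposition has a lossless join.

Chase test. Columns are ABCDE; row i has aⱼ where attribute j ∈ Ri, else bᵢⱼ.
Initial tableau (one row per fragment):
  row 1: a1 b12 a3 b14 a5
  row 2: b21 a2 a3 a4 a5
  row 3: b31 a2 a3 a4 b35
  row 4: a1 a2 a3 b44 b45
Rows 1 and 2 agree on E; apply E→A and equate their A entries.
Rows 1 and 2 agree on C; apply C→D and equate their D entries.
Rows 1 and 4 agree on C; apply C→D and equate their D entries.
Rows 2 and 3 agree on B; apply B→E and equate their E entries.
Rows 2 and 4 agree on B; apply B→E and equate their E entries.
Rows 1 and 3 agree on E; apply E→A and equate their A entries.
Rows 1 and 2 agree on D; apply D→B and equate their B entries.
Row 1 is now all distinguished symbols — the join is lossless.

Yes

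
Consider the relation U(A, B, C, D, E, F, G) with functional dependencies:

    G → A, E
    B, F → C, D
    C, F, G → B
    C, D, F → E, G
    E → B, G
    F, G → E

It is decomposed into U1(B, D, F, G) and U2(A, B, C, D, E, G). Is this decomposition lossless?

Common attributes: U1 ∩ U2 = {B, D, G}.
Closure of {B, D, G}: G → A, E applies, adding A, E. So (B, D, G)⁺ = {A, B, D, E, G}.
The closure contains neither all of U1 = {B, D, F, G} nor all of U2 = {A, B, C, D, E, G}, so the common attributes are not a superkey of either fragment. The join is lossy.

No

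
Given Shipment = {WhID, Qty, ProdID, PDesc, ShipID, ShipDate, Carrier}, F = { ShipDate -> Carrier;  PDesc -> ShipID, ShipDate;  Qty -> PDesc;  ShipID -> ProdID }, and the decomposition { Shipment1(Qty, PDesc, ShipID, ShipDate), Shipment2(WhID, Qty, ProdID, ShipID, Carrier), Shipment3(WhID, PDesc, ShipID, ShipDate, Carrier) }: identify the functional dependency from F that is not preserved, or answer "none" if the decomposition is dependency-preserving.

ShipDate → Carrier lies within Shipment3.
PDesc → ShipID, ShipDate lies within Shipment1.
Qty → PDesc lies within Shipment1.
ShipID → ProdID lies within Shipment2.
Every dependency is enforceable on the fragments, so the decomposition is dependency-preserving.

none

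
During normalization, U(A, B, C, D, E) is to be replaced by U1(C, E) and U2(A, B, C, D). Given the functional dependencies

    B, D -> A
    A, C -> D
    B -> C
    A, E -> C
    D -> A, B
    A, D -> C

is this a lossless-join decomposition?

Common attributes: U1 ∩ U2 = {C}.
No dependency enlarges {C}, so (C)⁺ = {C}.
The closure contains neither all of U1 = {C, E} nor all of U2 = {A, B, C, D}, so the common attributes are not a superkey of either fragment. The join is lossy.

No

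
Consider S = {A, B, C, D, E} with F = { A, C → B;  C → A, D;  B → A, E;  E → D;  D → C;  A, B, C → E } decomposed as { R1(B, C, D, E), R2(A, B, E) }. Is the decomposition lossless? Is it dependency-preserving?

lossless and dependency-preserving

Lossless test: (B, E)⁺ = {A, B, C, D, E}, which contains all of one fragment — lossless.
Dependency preservation: A, C → B; C → A, D; A, B, C → E are not contained in any single fragment, but the restricted closure of each left-hand side across the fragments still reaches the right-hand side; the remaining FDs each lie inside some fragment. All dependencies are preserved.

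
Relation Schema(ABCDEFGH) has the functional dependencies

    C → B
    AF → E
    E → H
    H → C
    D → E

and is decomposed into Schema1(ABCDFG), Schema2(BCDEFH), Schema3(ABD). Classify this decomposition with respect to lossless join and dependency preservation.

lossless but not dependency-preserving

Lossless test (chase): Rows 1 and 2 agree on D; apply D→E and equate their E entries. Rows 1 and 3 agree on D; apply D→E and equate their E entries. Rows 1 and 2 agree on E; apply E→H and equate their H entries. Rows 1 and 3 agree on E; apply E→H and equate their H entries. Rows 1 and 3 agree on H; apply H→C and equate their C entries. Row 1 is now all distinguished symbols — the join is lossless.
Dependency preservation: the restricted closure of {AF} across the fragments never reaches {E}, so AF → E cannot be enforced without a join — not preserved.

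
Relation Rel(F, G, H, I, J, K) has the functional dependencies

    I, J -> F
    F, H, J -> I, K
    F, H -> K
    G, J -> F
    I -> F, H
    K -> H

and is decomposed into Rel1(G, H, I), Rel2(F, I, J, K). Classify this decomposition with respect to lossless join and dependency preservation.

Lossless test: (I)⁺ = {F, H, I, K}, which is a superkey of neither fragment — lossy.
Dependency preservation: the restricted closure of {F, H, J} across the fragments never reaches {I, K}, so F, H, J → I, K cannot be enforced without a join — not preserved.

lossy and not dependency-preserving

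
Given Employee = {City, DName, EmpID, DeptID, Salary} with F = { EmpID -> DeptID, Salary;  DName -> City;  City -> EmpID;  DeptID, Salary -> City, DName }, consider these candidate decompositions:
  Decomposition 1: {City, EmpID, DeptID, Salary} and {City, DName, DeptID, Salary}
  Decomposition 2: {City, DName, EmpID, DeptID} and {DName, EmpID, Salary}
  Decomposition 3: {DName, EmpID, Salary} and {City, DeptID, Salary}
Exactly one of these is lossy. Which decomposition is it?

Decomposition 1: common = {City, DeptID, Salary}, closure = {City, DName, EmpID, DeptID, Salary} → lossless.
Decomposition 2: common = {DName, EmpID}, closure = {City, DName, EmpID, DeptID, Salary} → lossless.
Decomposition 3: common = {Salary}, closure = {Salary} → lossy.

Decomposition 3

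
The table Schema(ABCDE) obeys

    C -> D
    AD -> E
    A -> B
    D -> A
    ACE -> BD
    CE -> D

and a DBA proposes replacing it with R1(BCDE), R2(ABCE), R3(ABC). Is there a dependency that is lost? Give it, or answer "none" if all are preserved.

D -> A

Check D → A: no single fragment contains all of {AD}, and the restricted closure of {D} across the fragments never reaches {A}.
C → D is preserved.
AD → E is preserved.
A → B is preserved.
ACE → BD is preserved.
CE → D is preserved.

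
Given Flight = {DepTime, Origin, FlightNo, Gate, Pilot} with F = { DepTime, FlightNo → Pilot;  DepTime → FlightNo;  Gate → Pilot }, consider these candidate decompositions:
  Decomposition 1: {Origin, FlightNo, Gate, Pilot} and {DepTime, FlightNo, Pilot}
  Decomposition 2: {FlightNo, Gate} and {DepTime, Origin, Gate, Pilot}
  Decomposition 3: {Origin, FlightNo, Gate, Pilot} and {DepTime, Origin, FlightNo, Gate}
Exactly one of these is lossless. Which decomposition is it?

Decomposition 1: common = {FlightNo, Pilot}, closure = {FlightNo, Pilot} → lossy.
Decomposition 2: common = {Gate}, closure = {Gate, Pilot} → lossy.
Decomposition 3: common = {Origin, FlightNo, Gate}, closure = {Origin, FlightNo, Gate, Pilot} → lossless.

Decomposition 3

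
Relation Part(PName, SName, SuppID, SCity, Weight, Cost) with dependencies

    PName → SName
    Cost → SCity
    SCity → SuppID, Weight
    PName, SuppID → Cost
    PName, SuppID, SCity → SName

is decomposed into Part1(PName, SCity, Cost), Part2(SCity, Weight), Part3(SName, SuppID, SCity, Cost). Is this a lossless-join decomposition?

Chase test. Columns are PName, SName, SuppID, SCity, Weight, Cost; row i has aⱼ where attribute j ∈ Parti, else bᵢⱼ.
Initial tableau (one row per fragment):
  row 1: a1 b12 b13 a4 b15 a6
  row 2: b21 b22 b23 a4 a5 b26
  row 3: b31 a2 a3 a4 b35 a6
Rows 1 and 2 agree on SCity; apply SCity→SuppID, Weight and equate their SuppID, Weight entries.
Rows 1 and 3 agree on SCity; apply SCity→SuppID, Weight and equate their SuppID, Weight entries.
No row becomes fully distinguished — the join is lossy.

No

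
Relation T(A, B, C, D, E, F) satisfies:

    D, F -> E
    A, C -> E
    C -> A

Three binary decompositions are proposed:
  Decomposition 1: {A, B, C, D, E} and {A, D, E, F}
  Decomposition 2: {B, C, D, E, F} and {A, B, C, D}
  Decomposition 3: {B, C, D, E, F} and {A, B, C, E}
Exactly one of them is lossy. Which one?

Decomposition 1: common = {A, D, E}, closure = {A, D, E} → lossy.
Decomposition 2: common = {B, C, D}, closure = {A, B, C, D, E} → lossless.
Decomposition 3: common = {B, C, E}, closure = {A, B, C, E} → lossless.

Decomposition 1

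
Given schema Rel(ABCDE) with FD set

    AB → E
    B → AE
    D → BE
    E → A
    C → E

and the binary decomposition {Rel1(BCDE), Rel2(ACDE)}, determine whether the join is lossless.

Common attributes: Rel1 ∩ Rel2 = {CDE}.
Closure of {CDE}: D → BE applies, adding B; E → A applies, adding A. So (CDE)⁺ = {ABCDE}.
This closure contains every attribute of Rel1, so Rel1 ∩ Rel2 → Rel1. The join is lossless.

Yes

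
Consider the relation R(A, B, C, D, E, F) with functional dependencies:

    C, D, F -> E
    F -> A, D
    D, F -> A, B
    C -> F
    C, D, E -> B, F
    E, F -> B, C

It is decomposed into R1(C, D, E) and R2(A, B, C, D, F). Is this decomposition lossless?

Yes

Common attributes: R1 ∩ R2 = {C, D}.
Closure of {C, D}: C → F applies, adding F; C, D, F → E applies, adding E; F → A, D applies, adding A; D, F → A, B applies, adding B. So (C, D)⁺ = {A, B, C, D, E, F}.
This closure contains every attribute of R1, so R1 ∩ R2 → R1. The join is lossless.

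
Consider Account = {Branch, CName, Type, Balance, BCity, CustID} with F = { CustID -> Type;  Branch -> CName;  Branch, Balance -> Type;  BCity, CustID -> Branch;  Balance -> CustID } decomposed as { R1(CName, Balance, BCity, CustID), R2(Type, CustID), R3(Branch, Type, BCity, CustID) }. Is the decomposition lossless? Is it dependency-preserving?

Lossless test (chase): Rows 1 and 2 agree on CustID; apply CustID→Type and equate their Type entries. Rows 1 and 3 agree on BCity, CustID; apply BCity, CustID→Branch and equate their Branch entries. Rows 1 and 3 agree on Branch; apply Branch→CName and equate their CName entries. Row 1 is now all distinguished symbols — the join is lossless.
Dependency preservation: the restricted closure of {Branch} across the fragments never reaches {CName}, so Branch → CName cannot be enforced without a join — not preserved.

lossless but not dependency-preserving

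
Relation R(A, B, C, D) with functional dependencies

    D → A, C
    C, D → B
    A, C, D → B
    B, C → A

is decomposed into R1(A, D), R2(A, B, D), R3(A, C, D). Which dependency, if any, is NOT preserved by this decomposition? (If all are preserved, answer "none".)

B, C → A

Check B, C → A: no single fragment contains all of {A, B, C}, and the restricted closure of {B, C} across the fragments never reaches {A}.
D → A, C is preserved.
C, D → B is preserved.
A, C, D → B is preserved.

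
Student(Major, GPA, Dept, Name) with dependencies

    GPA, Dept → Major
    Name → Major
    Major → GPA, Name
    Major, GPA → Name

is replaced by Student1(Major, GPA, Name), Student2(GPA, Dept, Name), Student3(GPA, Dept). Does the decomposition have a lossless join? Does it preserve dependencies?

Lossless test (chase): Rows 2 and 3 agree on GPA, Dept; apply GPA, Dept→Major and equate their Major entries. Rows 1 and 2 agree on Name; apply Name→Major and equate their Major entries. Rows 1 and 3 agree on Major; apply Major→GPA, Name and equate their GPA, Name entries. Row 2 is now all distinguished symbols — the join is lossless.
Dependency preservation: GPA, Dept → Major is not contained in any single fragment, but the restricted closure of its left-hand side across the fragments still reaches the right-hand side; the remaining FDs each lie inside some fragment. All dependencies are preserved.

lossless and dependency-preserving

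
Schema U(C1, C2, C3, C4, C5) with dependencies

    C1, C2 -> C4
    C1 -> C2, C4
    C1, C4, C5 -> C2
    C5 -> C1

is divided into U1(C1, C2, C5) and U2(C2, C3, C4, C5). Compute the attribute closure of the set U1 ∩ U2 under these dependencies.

U1 ∩ U2 = {C2, C5}.
C5 → C1 applies, adding C1
C1, C2 → C4 applies, adding C4
Closure: {C1, C2, C4, C5}.

C1, C2, C4, C5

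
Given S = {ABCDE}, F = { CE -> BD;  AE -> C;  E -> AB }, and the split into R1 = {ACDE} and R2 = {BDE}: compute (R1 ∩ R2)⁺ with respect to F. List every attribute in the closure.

ABCDE

R1 ∩ R2 = {DE}.
E → AB applies, adding AB
AE → C applies, adding C
Closure: {ABCDE}.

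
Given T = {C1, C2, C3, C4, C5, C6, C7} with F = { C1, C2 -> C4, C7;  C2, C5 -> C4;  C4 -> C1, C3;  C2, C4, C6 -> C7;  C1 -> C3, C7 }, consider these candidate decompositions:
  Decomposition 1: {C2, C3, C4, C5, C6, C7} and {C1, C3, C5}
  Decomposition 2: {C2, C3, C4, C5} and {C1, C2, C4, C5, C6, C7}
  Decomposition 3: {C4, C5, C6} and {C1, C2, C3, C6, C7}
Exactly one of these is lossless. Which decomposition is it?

Decomposition 1: common = {C3, C5}, closure = {C3, C5} → lossy.
Decomposition 2: common = {C2, C4, C5}, closure = {C1, C2, C3, C4, C5, C7} → lossless.
Decomposition 3: common = {C6}, closure = {C6} → lossy.

Decomposition 2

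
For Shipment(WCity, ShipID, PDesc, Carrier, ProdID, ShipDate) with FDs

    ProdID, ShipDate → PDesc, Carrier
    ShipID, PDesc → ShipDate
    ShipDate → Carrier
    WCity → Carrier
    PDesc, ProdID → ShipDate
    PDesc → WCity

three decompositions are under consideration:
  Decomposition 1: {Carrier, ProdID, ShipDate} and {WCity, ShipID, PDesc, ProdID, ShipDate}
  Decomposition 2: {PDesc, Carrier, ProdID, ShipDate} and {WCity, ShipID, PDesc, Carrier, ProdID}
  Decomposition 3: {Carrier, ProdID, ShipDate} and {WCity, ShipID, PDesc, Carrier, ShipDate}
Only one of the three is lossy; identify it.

Decomposition 1: common = {ProdID, ShipDate}, closure = {WCity, PDesc, Carrier, ProdID, ShipDate} → lossless.
Decomposition 2: common = {PDesc, Carrier, ProdID}, closure = {WCity, PDesc, Carrier, ProdID, ShipDate} → lossless.
Decomposition 3: common = {Carrier, ShipDate}, closure = {Carrier, ShipDate} → lossy.

Decomposition 3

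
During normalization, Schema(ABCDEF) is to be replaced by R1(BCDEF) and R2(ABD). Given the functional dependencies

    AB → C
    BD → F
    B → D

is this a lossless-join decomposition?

No

Common attributes: R1 ∩ R2 = {BD}.
Closure of {BD}: BD → F applies, adding F. So (BD)⁺ = {BDF}.
The closure contains neither all of R1 = {BCDEF} nor all of R2 = {ABD}, so the common attributes are not a superkey of either fragment. The join is lossy.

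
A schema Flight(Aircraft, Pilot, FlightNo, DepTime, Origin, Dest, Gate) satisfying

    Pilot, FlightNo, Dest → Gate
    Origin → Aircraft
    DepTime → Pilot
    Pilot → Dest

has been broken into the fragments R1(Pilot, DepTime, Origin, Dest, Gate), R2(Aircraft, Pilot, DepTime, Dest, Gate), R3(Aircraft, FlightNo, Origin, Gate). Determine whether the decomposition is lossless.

No

Chase test. Columns are Aircraft, Pilot, FlightNo, DepTime, Origin, Dest, Gate; row i has aⱼ where attribute j ∈ Ri, else bᵢⱼ.
Initial tableau (one row per fragment):
  row 1: b11 a2 b13 a4 a5 a6 a7
  row 2: a1 a2 b23 a4 b25 a6 a7
  row 3: a1 b32 a3 b34 a5 b36 a7
Rows 1 and 3 agree on Origin; apply Origin→Aircraft and equate their Aircraft entries.
No row becomes fully distinguished — the join is lossy.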